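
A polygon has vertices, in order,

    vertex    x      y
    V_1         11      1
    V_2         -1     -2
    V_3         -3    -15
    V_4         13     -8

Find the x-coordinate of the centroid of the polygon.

52/11

Apply the shoelace formula. First the cross-terms c_i = x_i·y_{i+1} − x_{i+1}·y_i:
  -21, 9, 219, 101  ⇒  2A = 308, A = 154.
Then Σ (x_i + x_{i+1})·c_i = 4368, so x̄ = 4368 / (6·154) = 52/11.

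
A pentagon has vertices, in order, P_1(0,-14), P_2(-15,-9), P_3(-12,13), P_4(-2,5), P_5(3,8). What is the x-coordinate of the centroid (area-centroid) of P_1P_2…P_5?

Apply the shoelace (surveyor's) formula. First the cross-terms c_i = x_i·y_{i+1} − x_{i+1}·y_i:
  -210, -303, -34, -31, -42  ⇒  2A = -620, A = -310.
Then Σ (x_i + x_{i+1})·c_i = 11650, so x̄ = 11650 / (6·(-310)) = -1165/186.

-1165/186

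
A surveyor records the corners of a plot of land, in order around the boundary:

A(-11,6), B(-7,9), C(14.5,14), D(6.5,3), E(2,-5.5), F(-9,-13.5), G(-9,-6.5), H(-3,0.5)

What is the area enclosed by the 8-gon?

Apply the surveyor's formula: 2A = Σ (x_i·y_{i+1} − x_{i+1}·y_i), indices taken mod 8.
Cross-terms: -57, -228.5, -47.5, -41.75, -76.5, -63, -24, -12.5  ⇒  Σ = -550.75
Area = |Σ|/2 = 275.375.

275.375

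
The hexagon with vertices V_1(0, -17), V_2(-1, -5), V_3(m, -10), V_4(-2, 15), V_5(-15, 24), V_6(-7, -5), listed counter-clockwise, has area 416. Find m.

16

The doubled signed area Σ (x_i y_{i+1} − x_{i+1} y_i) is linear in m.
With m=0 it equals 512; the coefficient of m is 20 (from the two edges through V_3).
So 20·m + 512 = 2·416 = 832 ⇒ m = 16.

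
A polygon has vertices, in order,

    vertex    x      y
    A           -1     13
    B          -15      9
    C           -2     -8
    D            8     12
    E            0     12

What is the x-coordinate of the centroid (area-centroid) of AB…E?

-721/236

Apply the shoelace (surveyor's) formula. First the cross-terms c_i = x_i·y_{i+1} − x_{i+1}·y_i:
  186, 138, 40, 96, 12  ⇒  2A = 472, A = 236.
Then Σ (x_i + x_{i+1})·c_i = -4326, so x̄ = -4326 / (6·236) = -721/236.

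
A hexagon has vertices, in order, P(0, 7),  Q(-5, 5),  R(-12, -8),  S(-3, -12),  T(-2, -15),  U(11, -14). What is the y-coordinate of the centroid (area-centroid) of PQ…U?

Apply the shoelace (surveyor's) formula. First the cross-terms c_i = x_i·y_{i+1} − x_{i+1}·y_i:
  35, 100, 120, 21, 193, 77  ⇒  2A = 546, A = 273.
Then Σ (y_i + y_{i+1})·c_i = -8983, so ȳ = -8983 / (6·273) = -691/126.

-691/126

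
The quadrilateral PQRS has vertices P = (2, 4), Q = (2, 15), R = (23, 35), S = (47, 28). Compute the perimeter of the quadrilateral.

|PQ| = √((0)² + (11)²) = √121 = 11
|QR| = √((21)² + (20)²) = √841 = 29
|RS| = √((24)² + (-7)²) = √625 = 25
|SP| = √((-45)² + (-24)²) = √2601 = 51
Perimeter = 11 + 29 + 25 + 51 = 116.

116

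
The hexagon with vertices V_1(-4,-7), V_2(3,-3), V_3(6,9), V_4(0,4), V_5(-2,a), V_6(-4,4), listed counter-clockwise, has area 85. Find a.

6

Write out the shoelace sum; only the two edges meeting at V_5 involve a:
2·Area = [(0·a − (-2)·4) + ((-2)·4 − (-4)·a)] + 146
       = 4·a + 146 = 170
⇒ a = 6.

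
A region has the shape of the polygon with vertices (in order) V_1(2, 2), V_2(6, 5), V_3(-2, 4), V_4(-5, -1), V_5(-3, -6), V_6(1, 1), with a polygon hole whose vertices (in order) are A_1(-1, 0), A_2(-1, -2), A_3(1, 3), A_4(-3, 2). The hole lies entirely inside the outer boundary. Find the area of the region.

35

Outer boundary:
Apply the shoelace formula: 2A = Σ (x_i·y_{i+1} − x_{i+1}·y_i), indices taken mod 6.
Σ = (-2) + (34) + (22) + (27) + (3) + (0) = 84
Area = |Σ|/2 = 42.
Hole:
Cross-terms: 2, -1, 11, 2  ⇒  Σ = 14
Area = |Σ|/2 = 7.
Net area = 42 − 7 = 35.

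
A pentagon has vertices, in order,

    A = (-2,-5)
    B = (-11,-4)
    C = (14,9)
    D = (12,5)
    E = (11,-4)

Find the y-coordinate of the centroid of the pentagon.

Apply the surveyor's formula. First the cross-terms c_i = x_i·y_{i+1} − x_{i+1}·y_i:
  -47, -43, -38, -103, -63  ⇒  2A = -294, A = -147.
Then Σ (y_i + y_{i+1})·c_i = 140, so ȳ = 140 / (6·(-147)) = -10/63.

-10/63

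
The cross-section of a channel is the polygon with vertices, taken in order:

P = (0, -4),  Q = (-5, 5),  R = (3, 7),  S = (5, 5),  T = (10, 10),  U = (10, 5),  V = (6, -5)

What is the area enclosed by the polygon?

Apply Gauss's area formula: 2A = Σ (x_i·y_{i+1} − x_{i+1}·y_i), indices taken mod 7.
Σ = (-20) + (-50) + (-20) + (0) + (-50) + (-80) + (-24) = -244
Area = |Σ|/2 = 122.

122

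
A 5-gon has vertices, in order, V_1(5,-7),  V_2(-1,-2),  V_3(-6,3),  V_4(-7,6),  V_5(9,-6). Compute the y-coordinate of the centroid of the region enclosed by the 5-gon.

-36/23

Apply the shoelace formula. First the cross-terms c_i = x_i·y_{i+1} − x_{i+1}·y_i:
  -17, -15, -15, -12, -33  ⇒  2A = -92, A = -46.
Then Σ (y_i + y_{i+1})·c_i = 432, so ȳ = 432 / (6·(-46)) = -36/23.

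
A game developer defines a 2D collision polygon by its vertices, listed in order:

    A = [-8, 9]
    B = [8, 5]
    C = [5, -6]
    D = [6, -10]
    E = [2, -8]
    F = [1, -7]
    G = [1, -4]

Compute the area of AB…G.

Cross-terms: -112, -73, -14, -28, -6, 3, -23  ⇒  Σ = -253
Area = |Σ|/2 = 126.5.

126.5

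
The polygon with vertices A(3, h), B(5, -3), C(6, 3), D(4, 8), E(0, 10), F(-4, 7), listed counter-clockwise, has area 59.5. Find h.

The doubled signed area Σ (x_i y_{i+1} − x_{i+1} y_i) is linear in h.
With h=0 it equals 119; the coefficient of h is -9 (from the two edges through A).
So -9·h + 119 = 2·59.5 = 119 ⇒ h = 0.

0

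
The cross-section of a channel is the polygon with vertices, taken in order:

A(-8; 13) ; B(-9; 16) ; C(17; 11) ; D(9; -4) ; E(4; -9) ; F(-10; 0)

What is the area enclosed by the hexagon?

417

Apply the surveyor's formula: 2A = Σ (x_i·y_{i+1} − x_{i+1}·y_i), indices taken mod 6.
Σ = (-11) + (-371) + (-167) + (-65) + (-90) + (-130) = -834
Area = |Σ|/2 = 417.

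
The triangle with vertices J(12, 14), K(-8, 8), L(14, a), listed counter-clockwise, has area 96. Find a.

The doubled signed area Σ (x_i y_{i+1} − x_{i+1} y_i) is linear in a.
With a=0 it equals 292; the coefficient of a is -20 (from the two edges through L).
So -20·a + 292 = 2·96 = 192 ⇒ a = 5.

5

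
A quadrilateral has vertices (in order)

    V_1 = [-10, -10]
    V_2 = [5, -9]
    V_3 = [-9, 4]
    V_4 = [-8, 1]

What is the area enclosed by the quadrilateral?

96

Apply the surveyor's formula: 2A = Σ (x_i·y_{i+1} − x_{i+1}·y_i), indices taken mod 4.
V_1→V_2: (-10)(-9) − (5)(-10) = 140
V_2→V_3: (5)(4) − (-9)(-9) = -61
V_3→V_4: (-9)(1) − (-8)(4) = 23
V_4→V_1: (-8)(-10) − (-10)(1) = 90
Σ = 192
Area = |Σ|/2 = 96.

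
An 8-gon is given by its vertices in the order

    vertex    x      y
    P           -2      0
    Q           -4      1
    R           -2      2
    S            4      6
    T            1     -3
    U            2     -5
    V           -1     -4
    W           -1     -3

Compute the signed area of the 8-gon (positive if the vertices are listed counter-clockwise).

Apply the shoelace formula: 2A = Σ (x_i·y_{i+1} − x_{i+1}·y_i), indices taken mod 8.
Σ = (-2) + (-6) + (-20) + (-18) + (1) + (-13) + (-1) + (-6) = -65
Signed area = Σ/2 = -32.5 (negative ⇒ clockwise traversal).

-32.5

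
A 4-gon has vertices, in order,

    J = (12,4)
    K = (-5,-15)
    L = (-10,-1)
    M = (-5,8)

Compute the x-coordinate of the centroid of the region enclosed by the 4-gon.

Apply the shoelace formula. First the cross-terms c_i = x_i·y_{i+1} − x_{i+1}·y_i:
  -160, -145, -85, -116  ⇒  2A = -506, A = -253.
Then Σ (x_i + x_{i+1})·c_i = 1518, so x̄ = 1518 / (6·(-253)) = -1.

-1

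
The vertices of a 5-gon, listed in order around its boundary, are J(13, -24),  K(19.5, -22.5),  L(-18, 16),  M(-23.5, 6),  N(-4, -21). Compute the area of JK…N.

618.5

Cross-terms: 175.5, -93, 268, 517.5, 369  ⇒  Σ = 1237
Area = |Σ|/2 = 618.5.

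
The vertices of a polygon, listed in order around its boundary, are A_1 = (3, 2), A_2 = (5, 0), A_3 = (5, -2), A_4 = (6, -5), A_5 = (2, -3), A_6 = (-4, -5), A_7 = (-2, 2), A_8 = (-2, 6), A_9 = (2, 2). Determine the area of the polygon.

53.5

Apply Gauss's area formula: 2A = Σ (x_i·y_{i+1} − x_{i+1}·y_i), indices taken mod 9.
Σ = (-10) + (-10) + (-13) + (-8) + (-22) + (-18) + (-8) + (-16) + (-2) = -107
Area = |Σ|/2 = 53.5.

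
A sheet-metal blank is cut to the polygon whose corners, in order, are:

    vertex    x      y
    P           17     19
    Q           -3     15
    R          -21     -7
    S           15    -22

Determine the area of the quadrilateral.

Apply the shoelace formula: 2A = Σ (x_i·y_{i+1} − x_{i+1}·y_i), indices taken mod 4.
P→Q: (17)(15) − (-3)(19) = 312
Q→R: (-3)(-7) − (-21)(15) = 336
R→S: (-21)(-22) − (15)(-7) = 567
S→P: (15)(19) − (17)(-22) = 659
Σ = 1874
Area = |Σ|/2 = 937.

937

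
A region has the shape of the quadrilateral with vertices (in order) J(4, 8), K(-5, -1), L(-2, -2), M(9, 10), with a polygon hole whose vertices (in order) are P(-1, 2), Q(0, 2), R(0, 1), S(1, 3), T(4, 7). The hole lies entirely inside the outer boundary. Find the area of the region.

33.5

Outer boundary:
Apply Gauss's area formula: 2A = Σ (x_i·y_{i+1} − x_{i+1}·y_i), indices taken mod 4.
J→K: (4)(-1) − (-5)(8) = 36
K→L: (-5)(-2) − (-2)(-1) = 8
L→M: (-2)(10) − (9)(-2) = -2
M→J: (9)(8) − (4)(10) = 32
Σ = 74
Area = |Σ|/2 = 37.
Hole:
Apply the shoelace formula: 2A = Σ (x_i·y_{i+1} − x_{i+1}·y_i), indices taken mod 5.
Cross-terms: -2, 0, -1, -5, 15  ⇒  Σ = 7
Area = |Σ|/2 = 3.5.
Net area = 37 − 3.5 = 33.5.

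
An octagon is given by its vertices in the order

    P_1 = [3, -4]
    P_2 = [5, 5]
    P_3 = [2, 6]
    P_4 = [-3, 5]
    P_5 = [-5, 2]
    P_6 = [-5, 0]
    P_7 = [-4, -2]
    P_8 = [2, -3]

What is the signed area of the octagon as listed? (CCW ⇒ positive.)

Apply the shoelace (surveyor's) formula: 2A = Σ (x_i·y_{i+1} − x_{i+1}·y_i), indices taken mod 8.
P_1→P_2: (3)(5) − (5)(-4) = 35
P_2→P_3: (5)(6) − (2)(5) = 20
P_3→P_4: (2)(5) − (-3)(6) = 28
P_4→P_5: (-3)(2) − (-5)(5) = 19
P_5→P_6: (-5)(0) − (-5)(2) = 10
P_6→P_7: (-5)(-2) − (-4)(0) = 10
P_7→P_8: (-4)(-3) − (2)(-2) = 16
P_8→P_1: (2)(-4) − (3)(-3) = 1
Σ = 139
Signed area = Σ/2 = 69.5 (positive ⇒ counter-clockwise traversal).

69.5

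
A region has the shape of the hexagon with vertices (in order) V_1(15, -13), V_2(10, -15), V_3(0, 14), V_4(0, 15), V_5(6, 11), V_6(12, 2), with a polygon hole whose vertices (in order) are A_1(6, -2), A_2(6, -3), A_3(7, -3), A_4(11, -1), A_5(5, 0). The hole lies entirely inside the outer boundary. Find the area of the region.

166.5

Outer boundary:
Apply the surveyor's formula: 2A = Σ (x_i·y_{i+1} − x_{i+1}·y_i), indices taken mod 6.
Σ = (-95) + (140) + (0) + (-90) + (-120) + (-186) = -351
Area = |Σ|/2 = 175.5.
Hole:
A_1→A_2: (6)(-3) − (6)(-2) = -6
A_2→A_3: (6)(-3) − (7)(-3) = 3
A_3→A_4: (7)(-1) − (11)(-3) = 26
A_4→A_5: (11)(0) − (5)(-1) = 5
A_5→A_1: (5)(-2) − (6)(0) = -10
Σ = 18
Area = |Σ|/2 = 9.
Net area = 175.5 − 9 = 166.5.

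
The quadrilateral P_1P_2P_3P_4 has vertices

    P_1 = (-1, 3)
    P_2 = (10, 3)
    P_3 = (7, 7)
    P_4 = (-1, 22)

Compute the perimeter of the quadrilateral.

52

|P_1P_2| = √((11)² + (0)²) = √121 = 11
|P_2P_3| = √((-3)² + (4)²) = √25 = 5
|P_3P_4| = √((-8)² + (15)²) = √289 = 17
|P_4P_1| = √((0)² + (-19)²) = √361 = 19
Perimeter = 11 + 5 + 17 + 19 = 52.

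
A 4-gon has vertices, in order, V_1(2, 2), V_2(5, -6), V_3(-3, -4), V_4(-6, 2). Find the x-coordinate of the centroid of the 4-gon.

Apply the shoelace formula. First the cross-terms c_i = x_i·y_{i+1} − x_{i+1}·y_i:
  -22, -38, -30, -16  ⇒  2A = -106, A = -53.
Then Σ (x_i + x_{i+1})·c_i = 104, so x̄ = 104 / (6·(-53)) = -52/159.

-52/159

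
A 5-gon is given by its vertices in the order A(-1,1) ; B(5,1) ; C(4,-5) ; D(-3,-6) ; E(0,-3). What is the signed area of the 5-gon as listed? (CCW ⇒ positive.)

-34

Apply the shoelace (surveyor's) formula: 2A = Σ (x_i·y_{i+1} − x_{i+1}·y_i), indices taken mod 5.
A→B: (-1)(1) − (5)(1) = -6
B→C: (5)(-5) − (4)(1) = -29
C→D: (4)(-6) − (-3)(-5) = -39
D→E: (-3)(-3) − (0)(-6) = 9
E→A: (0)(1) − (-1)(-3) = -3
Σ = -68
Signed area = Σ/2 = -34 (negative ⇒ clockwise traversal).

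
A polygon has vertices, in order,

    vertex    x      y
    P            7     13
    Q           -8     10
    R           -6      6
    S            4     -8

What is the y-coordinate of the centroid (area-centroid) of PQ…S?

781/159

Apply Gauss's area formula. First the cross-terms c_i = x_i·y_{i+1} − x_{i+1}·y_i:
  174, 12, 24, 108  ⇒  2A = 318, A = 159.
Then Σ (y_i + y_{i+1})·c_i = 4686, so ȳ = 4686 / (6·159) = 781/159.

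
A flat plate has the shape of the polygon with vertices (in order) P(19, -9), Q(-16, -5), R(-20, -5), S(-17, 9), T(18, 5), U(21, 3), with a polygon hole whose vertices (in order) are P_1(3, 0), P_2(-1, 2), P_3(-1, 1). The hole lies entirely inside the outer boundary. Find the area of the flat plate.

532

Outer boundary:
Apply Gauss's area formula: 2A = Σ (x_i·y_{i+1} − x_{i+1}·y_i), indices taken mod 6.
Σ = (-239) + (-20) + (-265) + (-247) + (-51) + (-246) = -1068
Area = |Σ|/2 = 534.
Hole:
Apply Gauss's area formula: 2A = Σ (x_i·y_{i+1} − x_{i+1}·y_i), indices taken mod 3.
Σ = (6) + (1) + (-3) = 4
Area = |Σ|/2 = 2.
Net area = 534 − 2 = 532.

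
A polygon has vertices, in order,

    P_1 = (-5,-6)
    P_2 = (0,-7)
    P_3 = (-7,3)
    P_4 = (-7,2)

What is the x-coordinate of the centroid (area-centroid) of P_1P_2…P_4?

Apply the surveyor's formula. First the cross-terms c_i = x_i·y_{i+1} − x_{i+1}·y_i:
  35, -49, 7, 52  ⇒  2A = 45, A = 22.5.
Then Σ (x_i + x_{i+1})·c_i = -554, so x̄ = -554 / (6·22.5) = -554/135.

-554/135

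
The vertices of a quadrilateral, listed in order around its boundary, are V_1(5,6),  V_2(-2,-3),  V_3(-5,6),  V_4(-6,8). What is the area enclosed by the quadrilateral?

Apply the shoelace formula: 2A = Σ (x_i·y_{i+1} − x_{i+1}·y_i), indices taken mod 4.
Σ = (-3) + (-27) + (-4) + (-76) = -110
Area = |Σ|/2 = 55.

55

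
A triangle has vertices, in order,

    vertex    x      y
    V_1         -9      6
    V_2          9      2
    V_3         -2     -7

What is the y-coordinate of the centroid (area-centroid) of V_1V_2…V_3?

Apply Gauss's area formula. First the cross-terms c_i = x_i·y_{i+1} − x_{i+1}·y_i:
  -72, -59, -75  ⇒  2A = -206, A = -103.
Then Σ (y_i + y_{i+1})·c_i = -206, so ȳ = -206 / (6·(-103)) = 1/3.

1/3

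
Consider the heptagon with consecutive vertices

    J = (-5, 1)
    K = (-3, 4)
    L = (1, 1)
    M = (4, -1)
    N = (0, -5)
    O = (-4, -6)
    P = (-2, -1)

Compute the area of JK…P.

Apply Gauss's area formula: 2A = Σ (x_i·y_{i+1} − x_{i+1}·y_i), indices taken mod 7.
Cross-terms: -17, -7, -5, -20, -20, -8, -7  ⇒  Σ = -84
Area = |Σ|/2 = 42.

42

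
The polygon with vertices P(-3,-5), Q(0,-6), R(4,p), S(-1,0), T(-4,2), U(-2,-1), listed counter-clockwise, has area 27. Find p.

The doubled signed area Σ (x_i y_{i+1} − x_{i+1} y_i) is linear in p.
With p=0 it equals 55; the coefficient of p is 1 (from the two edges through R).
So 1·p + 55 = 2·27 = 54 ⇒ p = -1.

-1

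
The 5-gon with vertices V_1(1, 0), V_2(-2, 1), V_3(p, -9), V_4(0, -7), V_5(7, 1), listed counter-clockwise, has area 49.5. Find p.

The doubled signed area Σ (x_i y_{i+1} − x_{i+1} y_i) is linear in p.
With p=0 it equals 67; the coefficient of p is -8 (from the two edges through V_3).
So -8·p + 67 = 2·49.5 = 99 ⇒ p = -4.

-4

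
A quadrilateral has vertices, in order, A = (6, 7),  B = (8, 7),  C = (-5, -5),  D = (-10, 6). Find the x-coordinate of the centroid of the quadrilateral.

Apply the surveyor's formula. First the cross-terms c_i = x_i·y_{i+1} − x_{i+1}·y_i:
  -14, -5, -80, -106  ⇒  2A = -205, A = -102.5.
Then Σ (x_i + x_{i+1})·c_i = 1413, so x̄ = 1413 / (6·(-102.5)) = -471/205.

-471/205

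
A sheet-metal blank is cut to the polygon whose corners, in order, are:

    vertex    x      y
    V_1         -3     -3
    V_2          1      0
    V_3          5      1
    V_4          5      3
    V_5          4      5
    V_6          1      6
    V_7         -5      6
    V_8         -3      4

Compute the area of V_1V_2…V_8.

Apply Gauss's area formula: 2A = Σ (x_i·y_{i+1} − x_{i+1}·y_i), indices taken mod 8.
Σ = (3) + (1) + (10) + (13) + (19) + (36) + (-2) + (21) = 101
Area = |Σ|/2 = 50.5.

50.5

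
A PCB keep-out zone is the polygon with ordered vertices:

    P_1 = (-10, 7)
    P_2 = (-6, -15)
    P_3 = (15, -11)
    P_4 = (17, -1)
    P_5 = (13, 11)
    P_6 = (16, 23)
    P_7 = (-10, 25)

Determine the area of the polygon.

894

Σ = (192) + (291) + (172) + (200) + (123) + (630) + (180) = 1788
Area = |Σ|/2 = 894.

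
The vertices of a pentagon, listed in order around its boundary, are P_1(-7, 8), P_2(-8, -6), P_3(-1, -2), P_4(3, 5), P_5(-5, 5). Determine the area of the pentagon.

76

P_1→P_2: (-7)(-6) − (-8)(8) = 106
P_2→P_3: (-8)(-2) − (-1)(-6) = 10
P_3→P_4: (-1)(5) − (3)(-2) = 1
P_4→P_5: (3)(5) − (-5)(5) = 40
P_5→P_1: (-5)(8) − (-7)(5) = -5
Σ = 152
Area = |Σ|/2 = 76.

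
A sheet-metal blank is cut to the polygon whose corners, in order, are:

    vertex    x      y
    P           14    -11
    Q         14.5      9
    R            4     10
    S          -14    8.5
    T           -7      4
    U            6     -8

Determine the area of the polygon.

325

Apply the surveyor's formula: 2A = Σ (x_i·y_{i+1} − x_{i+1}·y_i), indices taken mod 6.
Σ = (285.5) + (109) + (174) + (3.5) + (32) + (46) = 650
Area = |Σ|/2 = 325.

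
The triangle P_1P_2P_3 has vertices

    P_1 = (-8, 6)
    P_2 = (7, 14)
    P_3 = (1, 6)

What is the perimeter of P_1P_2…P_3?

|P_1P_2| = √((15)² + (8)²) = √289 = 17
|P_2P_3| = √((-6)² + (-8)²) = √100 = 10
|P_3P_1| = √((-9)² + (0)²) = √81 = 9
Perimeter = 17 + 10 + 9 = 36.

36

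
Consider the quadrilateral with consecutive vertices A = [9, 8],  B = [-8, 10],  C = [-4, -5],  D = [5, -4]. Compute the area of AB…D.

Apply the shoelace formula: 2A = Σ (x_i·y_{i+1} − x_{i+1}·y_i), indices taken mod 4.
A→B: (9)(10) − (-8)(8) = 154
B→C: (-8)(-5) − (-4)(10) = 80
C→D: (-4)(-4) − (5)(-5) = 41
D→A: (5)(8) − (9)(-4) = 76
Σ = 351
Area = |Σ|/2 = 175.5.

175.5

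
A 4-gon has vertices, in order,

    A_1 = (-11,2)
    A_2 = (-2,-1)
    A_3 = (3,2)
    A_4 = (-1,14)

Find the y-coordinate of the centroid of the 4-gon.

Apply the surveyor's formula. First the cross-terms c_i = x_i·y_{i+1} − x_{i+1}·y_i:
  15, -1, 44, 152  ⇒  2A = 210, A = 105.
Then Σ (y_i + y_{i+1})·c_i = 3150, so ȳ = 3150 / (6·105) = 5.

5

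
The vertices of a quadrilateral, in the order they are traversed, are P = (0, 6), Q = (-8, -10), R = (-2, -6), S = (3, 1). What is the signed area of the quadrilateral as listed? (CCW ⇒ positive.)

Σ = (48) + (28) + (16) + (18) = 110
Signed area = Σ/2 = 55 (positive ⇒ counter-clockwise traversal).

55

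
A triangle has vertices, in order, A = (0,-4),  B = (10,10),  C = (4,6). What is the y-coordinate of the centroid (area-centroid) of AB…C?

4

Apply the shoelace (surveyor's) formula. First the cross-terms c_i = x_i·y_{i+1} − x_{i+1}·y_i:
  40, 20, -16  ⇒  2A = 44, A = 22.
Then Σ (y_i + y_{i+1})·c_i = 528, so ȳ = 528 / (6·22) = 4.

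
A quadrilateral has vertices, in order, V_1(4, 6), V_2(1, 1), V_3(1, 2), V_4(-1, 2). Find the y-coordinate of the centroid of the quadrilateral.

107/33

Apply Gauss's area formula. First the cross-terms c_i = x_i·y_{i+1} − x_{i+1}·y_i:
  -2, 1, 4, -14  ⇒  2A = -11, A = -5.5.
Then Σ (y_i + y_{i+1})·c_i = -107, so ȳ = -107 / (6·(-5.5)) = 107/33.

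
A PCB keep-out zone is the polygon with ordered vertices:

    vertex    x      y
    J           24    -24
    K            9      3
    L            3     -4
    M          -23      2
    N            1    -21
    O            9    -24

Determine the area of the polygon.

Apply the shoelace formula: 2A = Σ (x_i·y_{i+1} − x_{i+1}·y_i), indices taken mod 6.
Σ = (288) + (-45) + (-86) + (481) + (165) + (360) = 1163
Area = |Σ|/2 = 581.5.

581.5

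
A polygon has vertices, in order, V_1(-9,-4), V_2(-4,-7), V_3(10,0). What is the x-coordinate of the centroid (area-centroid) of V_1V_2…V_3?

-1

Apply the shoelace (surveyor's) formula. First the cross-terms c_i = x_i·y_{i+1} − x_{i+1}·y_i:
  47, 70, -40  ⇒  2A = 77, A = 38.5.
Then Σ (x_i + x_{i+1})·c_i = -231, so x̄ = -231 / (6·38.5) = -1.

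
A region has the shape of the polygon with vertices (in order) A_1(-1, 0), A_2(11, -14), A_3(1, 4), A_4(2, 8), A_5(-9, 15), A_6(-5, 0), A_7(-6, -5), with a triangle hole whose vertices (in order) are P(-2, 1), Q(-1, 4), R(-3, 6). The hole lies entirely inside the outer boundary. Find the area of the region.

130.5

Outer boundary:
Σ = (14) + (58) + (0) + (102) + (75) + (25) + (-5) = 269
Area = |Σ|/2 = 134.5.
Hole:
Apply the shoelace (surveyor's) formula: 2A = Σ (x_i·y_{i+1} − x_{i+1}·y_i), indices taken mod 3.
Σ = (-7) + (6) + (9) = 8
Area = |Σ|/2 = 4.
Net area = 134.5 − 4 = 130.5.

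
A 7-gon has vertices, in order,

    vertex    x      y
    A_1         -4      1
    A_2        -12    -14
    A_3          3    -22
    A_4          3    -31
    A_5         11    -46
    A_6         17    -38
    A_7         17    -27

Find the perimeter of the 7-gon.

116

|A_1A_2| = √((-8)² + (-15)²) = √289 = 17
|A_2A_3| = √((15)² + (-8)²) = √289 = 17
|A_3A_4| = √((0)² + (-9)²) = √81 = 9
|A_4A_5| = √((8)² + (-15)²) = √289 = 17
|A_5A_6| = √((6)² + (8)²) = √100 = 10
|A_6A_7| = √((0)² + (11)²) = √121 = 11
|A_7A_1| = √((-21)² + (28)²) = √1225 = 35
Perimeter = 17 + 17 + 9 + 17 + 10 + 11 + 35 = 116.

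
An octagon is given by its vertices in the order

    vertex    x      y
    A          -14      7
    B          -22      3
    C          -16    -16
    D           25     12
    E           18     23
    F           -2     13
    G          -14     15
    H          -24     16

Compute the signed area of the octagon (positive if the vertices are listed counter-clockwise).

Apply the shoelace formula: 2A = Σ (x_i·y_{i+1} − x_{i+1}·y_i), indices taken mod 8.
Cross-terms: 112, 400, 208, 359, 280, 152, 136, 56  ⇒  Σ = 1703
Signed area = Σ/2 = 851.5 (positive ⇒ counter-clockwise traversal).

851.5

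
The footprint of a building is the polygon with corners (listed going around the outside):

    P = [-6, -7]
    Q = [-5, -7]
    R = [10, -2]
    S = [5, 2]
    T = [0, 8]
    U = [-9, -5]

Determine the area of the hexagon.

131

Apply the shoelace formula: 2A = Σ (x_i·y_{i+1} − x_{i+1}·y_i), indices taken mod 6.
Σ = (7) + (80) + (30) + (40) + (72) + (33) = 262
Area = |Σ|/2 = 131.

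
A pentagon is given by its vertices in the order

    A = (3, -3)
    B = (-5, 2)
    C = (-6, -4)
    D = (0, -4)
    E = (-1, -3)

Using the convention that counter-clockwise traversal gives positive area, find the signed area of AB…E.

27.5

Apply the surveyor's formula: 2A = Σ (x_i·y_{i+1} − x_{i+1}·y_i), indices taken mod 5.
Σ = (-9) + (32) + (24) + (-4) + (12) = 55
Signed area = Σ/2 = 27.5 (positive ⇒ counter-clockwise traversal).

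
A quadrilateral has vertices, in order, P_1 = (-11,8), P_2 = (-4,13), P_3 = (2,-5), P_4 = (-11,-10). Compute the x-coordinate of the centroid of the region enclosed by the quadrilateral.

-86/15

Apply Gauss's area formula. First the cross-terms c_i = x_i·y_{i+1} − x_{i+1}·y_i:
  -111, -6, -75, -198  ⇒  2A = -390, A = -195.
Then Σ (x_i + x_{i+1})·c_i = 6708, so x̄ = 6708 / (6·(-195)) = -86/15.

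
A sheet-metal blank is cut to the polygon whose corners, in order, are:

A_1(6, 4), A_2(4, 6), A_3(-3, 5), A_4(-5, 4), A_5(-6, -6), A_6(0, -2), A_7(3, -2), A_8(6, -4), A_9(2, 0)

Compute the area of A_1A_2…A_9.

Apply Gauss's area formula: 2A = Σ (x_i·y_{i+1} − x_{i+1}·y_i), indices taken mod 9.
A_1→A_2: (6)(6) − (4)(4) = 20
A_2→A_3: (4)(5) − (-3)(6) = 38
A_3→A_4: (-3)(4) − (-5)(5) = 13
A_4→A_5: (-5)(-6) − (-6)(4) = 54
A_5→A_6: (-6)(-2) − (0)(-6) = 12
A_6→A_7: (0)(-2) − (3)(-2) = 6
A_7→A_8: (3)(-4) − (6)(-2) = 0
A_8→A_9: (6)(0) − (2)(-4) = 8
A_9→A_1: (2)(4) − (6)(0) = 8
Σ = 159
Area = |Σ|/2 = 79.5.

79.5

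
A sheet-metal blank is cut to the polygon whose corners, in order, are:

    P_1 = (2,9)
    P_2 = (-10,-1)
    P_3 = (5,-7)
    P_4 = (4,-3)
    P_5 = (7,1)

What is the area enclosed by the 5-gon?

Apply Gauss's area formula: 2A = Σ (x_i·y_{i+1} − x_{i+1}·y_i), indices taken mod 5.
P_1→P_2: (2)(-1) − (-10)(9) = 88
P_2→P_3: (-10)(-7) − (5)(-1) = 75
P_3→P_4: (5)(-3) − (4)(-7) = 13
P_4→P_5: (4)(1) − (7)(-3) = 25
P_5→P_1: (7)(9) − (2)(1) = 61
Σ = 262
Area = |Σ|/2 = 131.

131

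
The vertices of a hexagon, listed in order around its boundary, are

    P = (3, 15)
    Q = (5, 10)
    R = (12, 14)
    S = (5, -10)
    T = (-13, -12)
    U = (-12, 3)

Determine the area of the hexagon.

423.5

Σ = (-45) + (-50) + (-190) + (-190) + (-183) + (-189) = -847
Area = |Σ|/2 = 423.5.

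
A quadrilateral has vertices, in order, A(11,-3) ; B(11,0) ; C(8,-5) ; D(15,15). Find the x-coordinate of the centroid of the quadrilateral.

1294/111

Apply the surveyor's formula. First the cross-terms c_i = x_i·y_{i+1} − x_{i+1}·y_i:
  33, -55, 195, -210  ⇒  2A = -37, A = -18.5.
Then Σ (x_i + x_{i+1})·c_i = -1294, so x̄ = -1294 / (6·(-18.5)) = 1294/111.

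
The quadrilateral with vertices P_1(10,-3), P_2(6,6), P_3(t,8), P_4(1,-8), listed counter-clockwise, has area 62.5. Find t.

The doubled signed area Σ (x_i y_{i+1} − x_{i+1} y_i) is linear in t.
With t=0 it equals 195; the coefficient of t is -14 (from the two edges through P_3).
So -14·t + 195 = 2·62.5 = 125 ⇒ t = 5.

5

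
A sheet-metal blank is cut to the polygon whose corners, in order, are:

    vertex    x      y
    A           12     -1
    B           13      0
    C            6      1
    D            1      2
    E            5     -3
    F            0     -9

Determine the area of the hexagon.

Σ = (13) + (13) + (11) + (-13) + (-45) + (108) = 87
Area = |Σ|/2 = 43.5.

43.5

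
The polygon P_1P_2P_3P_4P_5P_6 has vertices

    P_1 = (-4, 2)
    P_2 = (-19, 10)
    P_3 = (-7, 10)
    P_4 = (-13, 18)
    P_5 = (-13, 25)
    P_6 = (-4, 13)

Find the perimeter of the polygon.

|P_1P_2| = √((-15)² + (8)²) = √289 = 17
|P_2P_3| = √((12)² + (0)²) = √144 = 12
|P_3P_4| = √((-6)² + (8)²) = √100 = 10
|P_4P_5| = √((0)² + (7)²) = √49 = 7
|P_5P_6| = √((9)² + (-12)²) = √225 = 15
|P_6P_1| = √((0)² + (-11)²) = √121 = 11
Perimeter = 17 + 12 + 10 + 7 + 15 + 11 = 72.

72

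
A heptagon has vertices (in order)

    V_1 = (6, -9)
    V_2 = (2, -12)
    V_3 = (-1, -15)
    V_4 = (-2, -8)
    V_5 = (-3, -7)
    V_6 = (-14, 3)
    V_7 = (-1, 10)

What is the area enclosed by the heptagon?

211.5

Apply Gauss's area formula: 2A = Σ (x_i·y_{i+1} − x_{i+1}·y_i), indices taken mod 7.
Σ = (-54) + (-42) + (-22) + (-10) + (-107) + (-137) + (-51) = -423
Area = |Σ|/2 = 211.5.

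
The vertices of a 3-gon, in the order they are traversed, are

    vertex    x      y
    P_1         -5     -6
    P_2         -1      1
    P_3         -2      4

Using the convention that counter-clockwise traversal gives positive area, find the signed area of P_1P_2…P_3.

Apply Gauss's area formula: 2A = Σ (x_i·y_{i+1} − x_{i+1}·y_i), indices taken mod 3.
Σ = (-11) + (-2) + (32) = 19
Signed area = Σ/2 = 9.5 (positive ⇒ counter-clockwise traversal).

9.5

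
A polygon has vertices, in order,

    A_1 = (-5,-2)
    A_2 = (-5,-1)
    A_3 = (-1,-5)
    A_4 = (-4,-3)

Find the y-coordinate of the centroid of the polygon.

Apply Gauss's area formula. First the cross-terms c_i = x_i·y_{i+1} − x_{i+1}·y_i:
  -5, 24, -17, -7  ⇒  2A = -5, A = -2.5.
Then Σ (y_i + y_{i+1})·c_i = 42, so ȳ = 42 / (6·(-2.5)) = -2.8.

-2.8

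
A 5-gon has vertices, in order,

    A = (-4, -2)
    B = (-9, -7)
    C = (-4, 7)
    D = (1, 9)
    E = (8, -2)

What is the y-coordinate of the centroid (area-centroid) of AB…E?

Apply Gauss's area formula. First the cross-terms c_i = x_i·y_{i+1} − x_{i+1}·y_i:
  10, -91, -43, -74, -24  ⇒  2A = -222, A = -111.
Then Σ (y_i + y_{i+1})·c_i = -1200, so ȳ = -1200 / (6·(-111)) = 200/111.

200/111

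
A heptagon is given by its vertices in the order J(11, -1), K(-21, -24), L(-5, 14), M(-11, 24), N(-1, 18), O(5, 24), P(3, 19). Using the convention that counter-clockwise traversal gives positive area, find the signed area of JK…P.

Apply the shoelace (surveyor's) formula: 2A = Σ (x_i·y_{i+1} − x_{i+1}·y_i), indices taken mod 7.
J→K: (11)(-24) − (-21)(-1) = -285
K→L: (-21)(14) − (-5)(-24) = -414
L→M: (-5)(24) − (-11)(14) = 34
M→N: (-11)(18) − (-1)(24) = -174
N→O: (-1)(24) − (5)(18) = -114
O→P: (5)(19) − (3)(24) = 23
P→J: (3)(-1) − (11)(19) = -212
Σ = -1142
Signed area = Σ/2 = -571 (negative ⇒ clockwise traversal).

-571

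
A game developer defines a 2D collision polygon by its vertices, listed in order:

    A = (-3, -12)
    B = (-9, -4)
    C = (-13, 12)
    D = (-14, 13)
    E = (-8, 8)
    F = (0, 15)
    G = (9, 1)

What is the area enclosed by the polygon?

312.5

Apply Gauss's area formula: 2A = Σ (x_i·y_{i+1} − x_{i+1}·y_i), indices taken mod 7.
Cross-terms: -96, -160, -1, -8, -120, -135, -105  ⇒  Σ = -625
Area = |Σ|/2 = 312.5.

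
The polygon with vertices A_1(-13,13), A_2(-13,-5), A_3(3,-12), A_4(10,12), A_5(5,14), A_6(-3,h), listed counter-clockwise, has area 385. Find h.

The doubled signed area Σ (x_i y_{i+1} − x_{i+1} y_i) is linear in h.
With h=0 it equals 644; the coefficient of h is 18 (from the two edges through A_6).
So 18·h + 644 = 2·385 = 770 ⇒ h = 7.

7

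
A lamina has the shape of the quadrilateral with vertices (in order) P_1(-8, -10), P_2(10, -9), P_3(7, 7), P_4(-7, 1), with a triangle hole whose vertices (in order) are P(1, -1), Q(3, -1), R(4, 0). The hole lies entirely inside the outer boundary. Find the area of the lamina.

Outer boundary:
P_1→P_2: (-8)(-9) − (10)(-10) = 172
P_2→P_3: (10)(7) − (7)(-9) = 133
P_3→P_4: (7)(1) − (-7)(7) = 56
P_4→P_1: (-7)(-10) − (-8)(1) = 78
Σ = 439
Area = |Σ|/2 = 219.5.
Hole:
Apply the shoelace (surveyor's) formula: 2A = Σ (x_i·y_{i+1} − x_{i+1}·y_i), indices taken mod 3.
P→Q: (1)(-1) − (3)(-1) = 2
Q→R: (3)(0) − (4)(-1) = 4
R→P: (4)(-1) − (1)(0) = -4
Σ = 2
Area = |Σ|/2 = 1.
Net area = 219.5 − 1 = 218.5.

218.5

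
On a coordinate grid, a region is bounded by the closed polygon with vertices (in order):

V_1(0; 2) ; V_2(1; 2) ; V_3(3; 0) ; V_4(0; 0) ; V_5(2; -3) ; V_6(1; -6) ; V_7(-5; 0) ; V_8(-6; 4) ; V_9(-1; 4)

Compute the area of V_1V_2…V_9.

44.5

Apply the shoelace (surveyor's) formula: 2A = Σ (x_i·y_{i+1} − x_{i+1}·y_i), indices taken mod 9.
Σ = (-2) + (-6) + (0) + (0) + (-9) + (-30) + (-20) + (-20) + (-2) = -89
Area = |Σ|/2 = 44.5.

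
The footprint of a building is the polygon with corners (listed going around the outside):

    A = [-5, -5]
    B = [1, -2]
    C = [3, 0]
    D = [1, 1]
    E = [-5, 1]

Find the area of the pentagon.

30

Apply the surveyor's formula: 2A = Σ (x_i·y_{i+1} − x_{i+1}·y_i), indices taken mod 5.
Σ = (15) + (6) + (3) + (6) + (30) = 60
Area = |Σ|/2 = 30.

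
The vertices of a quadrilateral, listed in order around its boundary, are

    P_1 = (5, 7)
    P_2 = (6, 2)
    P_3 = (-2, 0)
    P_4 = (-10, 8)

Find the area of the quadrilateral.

Σ = (-32) + (4) + (-16) + (-110) = -154
Area = |Σ|/2 = 77.

77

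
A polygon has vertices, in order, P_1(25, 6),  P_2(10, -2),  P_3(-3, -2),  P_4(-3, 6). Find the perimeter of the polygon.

66

|P_1P_2| = √((-15)² + (-8)²) = √289 = 17
|P_2P_3| = √((-13)² + (0)²) = √169 = 13
|P_3P_4| = √((0)² + (8)²) = √64 = 8
|P_4P_1| = √((28)² + (0)²) = √784 = 28
Perimeter = 17 + 13 + 8 + 28 = 66.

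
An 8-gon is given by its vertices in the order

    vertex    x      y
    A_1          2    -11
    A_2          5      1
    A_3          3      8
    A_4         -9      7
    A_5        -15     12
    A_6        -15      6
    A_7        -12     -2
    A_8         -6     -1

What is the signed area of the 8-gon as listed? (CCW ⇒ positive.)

222

Apply Gauss's area formula: 2A = Σ (x_i·y_{i+1} − x_{i+1}·y_i), indices taken mod 8.
A_1→A_2: (2)(1) − (5)(-11) = 57
A_2→A_3: (5)(8) − (3)(1) = 37
A_3→A_4: (3)(7) − (-9)(8) = 93
A_4→A_5: (-9)(12) − (-15)(7) = -3
A_5→A_6: (-15)(6) − (-15)(12) = 90
A_6→A_7: (-15)(-2) − (-12)(6) = 102
A_7→A_8: (-12)(-1) − (-6)(-2) = 0
A_8→A_1: (-6)(-11) − (2)(-1) = 68
Σ = 444
Signed area = Σ/2 = 222 (positive ⇒ counter-clockwise traversal).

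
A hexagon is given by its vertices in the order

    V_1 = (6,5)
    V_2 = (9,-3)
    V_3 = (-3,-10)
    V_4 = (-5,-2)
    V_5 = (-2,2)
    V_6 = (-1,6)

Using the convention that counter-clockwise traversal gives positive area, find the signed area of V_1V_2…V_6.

-135.5

Apply the shoelace formula: 2A = Σ (x_i·y_{i+1} − x_{i+1}·y_i), indices taken mod 6.
Cross-terms: -63, -99, -44, -14, -10, -41  ⇒  Σ = -271
Signed area = Σ/2 = -135.5 (negative ⇒ clockwise traversal).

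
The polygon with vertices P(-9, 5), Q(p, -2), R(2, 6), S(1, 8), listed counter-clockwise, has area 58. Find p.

7

Write out the shoelace sum; only the two edges meeting at Q involve p:
2·Area = [((-9)·(-2) − p·5) + (p·6 − 2·(-2))] + 87
       = 1·p + 109 = 116
⇒ p = 7.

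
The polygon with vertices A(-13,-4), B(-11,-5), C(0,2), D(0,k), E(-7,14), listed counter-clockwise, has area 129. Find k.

7

The doubled signed area Σ (x_i y_{i+1} − x_{i+1} y_i) is linear in k.
With k=0 it equals 209; the coefficient of k is 7 (from the two edges through D).
So 7·k + 209 = 2·129 = 258 ⇒ k = 7.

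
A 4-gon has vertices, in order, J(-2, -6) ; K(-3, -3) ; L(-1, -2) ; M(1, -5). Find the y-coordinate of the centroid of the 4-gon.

Apply the shoelace (surveyor's) formula. First the cross-terms c_i = x_i·y_{i+1} − x_{i+1}·y_i:
  -12, 3, 7, -16  ⇒  2A = -18, A = -9.
Then Σ (y_i + y_{i+1})·c_i = 220, so ȳ = 220 / (6·(-9)) = -110/27.

-110/27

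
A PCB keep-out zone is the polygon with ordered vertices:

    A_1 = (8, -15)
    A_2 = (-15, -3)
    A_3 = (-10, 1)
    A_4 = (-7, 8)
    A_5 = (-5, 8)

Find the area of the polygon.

186

Apply the shoelace (surveyor's) formula: 2A = Σ (x_i·y_{i+1} − x_{i+1}·y_i), indices taken mod 5.
Σ = (-249) + (-45) + (-73) + (-16) + (11) = -372
Area = |Σ|/2 = 186.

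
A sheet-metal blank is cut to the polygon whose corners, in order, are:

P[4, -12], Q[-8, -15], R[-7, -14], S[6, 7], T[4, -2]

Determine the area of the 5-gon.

97

Σ = (-156) + (7) + (35) + (-40) + (-40) = -194
Area = |Σ|/2 = 97.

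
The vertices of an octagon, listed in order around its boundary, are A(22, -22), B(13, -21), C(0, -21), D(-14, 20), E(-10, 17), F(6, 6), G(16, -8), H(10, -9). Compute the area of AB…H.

586.5

Σ = (-176) + (-273) + (-294) + (-38) + (-162) + (-144) + (-64) + (-22) = -1173
Area = |Σ|/2 = 586.5.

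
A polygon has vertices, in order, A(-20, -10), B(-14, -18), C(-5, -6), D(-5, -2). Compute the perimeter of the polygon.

|AB| = √((6)² + (-8)²) = √100 = 10
|BC| = √((9)² + (12)²) = √225 = 15
|CD| = √((0)² + (4)²) = √16 = 4
|DA| = √((-15)² + (-8)²) = √289 = 17
Perimeter = 10 + 15 + 4 + 17 = 46.

46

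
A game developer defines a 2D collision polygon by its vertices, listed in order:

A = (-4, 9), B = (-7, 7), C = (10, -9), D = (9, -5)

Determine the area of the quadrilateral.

A→B: (-4)(7) − (-7)(9) = 35
B→C: (-7)(-9) − (10)(7) = -7
C→D: (10)(-5) − (9)(-9) = 31
D→A: (9)(9) − (-4)(-5) = 61
Σ = 120
Area = |Σ|/2 = 60.

60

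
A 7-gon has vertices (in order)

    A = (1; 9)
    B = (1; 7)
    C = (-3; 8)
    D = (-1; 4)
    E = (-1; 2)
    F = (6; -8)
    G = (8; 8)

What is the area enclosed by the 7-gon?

98.5

Apply the shoelace formula: 2A = Σ (x_i·y_{i+1} − x_{i+1}·y_i), indices taken mod 7.
Σ = (-2) + (29) + (-4) + (2) + (-4) + (112) + (64) = 197
Area = |Σ|/2 = 98.5.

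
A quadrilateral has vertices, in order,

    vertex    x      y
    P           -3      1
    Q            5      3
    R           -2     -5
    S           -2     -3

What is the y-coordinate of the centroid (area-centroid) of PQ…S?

-0.25

Apply the shoelace formula. First the cross-terms c_i = x_i·y_{i+1} − x_{i+1}·y_i:
  -14, -19, -4, -11  ⇒  2A = -48, A = -24.
Then Σ (y_i + y_{i+1})·c_i = 36, so ȳ = 36 / (6·(-24)) = -0.25.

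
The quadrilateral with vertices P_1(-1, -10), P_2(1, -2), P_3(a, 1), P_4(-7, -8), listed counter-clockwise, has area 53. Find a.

The doubled signed area Σ (x_i y_{i+1} − x_{i+1} y_i) is linear in a.
With a=0 it equals 82; the coefficient of a is -6 (from the two edges through P_3).
So -6·a + 82 = 2·53 = 106 ⇒ a = -4.

-4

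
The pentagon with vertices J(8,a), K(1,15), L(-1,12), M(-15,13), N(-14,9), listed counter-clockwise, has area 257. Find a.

-15

Write out the shoelace sum; only the two edges meeting at J involve a:
2·Area = [((-14)·a − 8·9) + (8·15 − 1·a)] + 241
       = -15·a + 289 = 514
⇒ a = -15.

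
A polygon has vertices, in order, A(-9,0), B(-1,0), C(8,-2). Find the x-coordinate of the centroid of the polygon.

-2/3

Apply the shoelace formula. First the cross-terms c_i = x_i·y_{i+1} − x_{i+1}·y_i:
  0, 2, -18  ⇒  2A = -16, A = -8.
Then Σ (x_i + x_{i+1})·c_i = 32, so x̄ = 32 / (6·(-8)) = -2/3.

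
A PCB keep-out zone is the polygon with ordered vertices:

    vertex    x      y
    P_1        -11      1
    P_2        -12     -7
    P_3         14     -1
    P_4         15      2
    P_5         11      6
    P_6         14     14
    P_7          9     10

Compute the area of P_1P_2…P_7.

256.5

Apply Gauss's area formula: 2A = Σ (x_i·y_{i+1} − x_{i+1}·y_i), indices taken mod 7.
Cross-terms: 89, 110, 43, 68, 70, 14, 119  ⇒  Σ = 513
Area = |Σ|/2 = 256.5.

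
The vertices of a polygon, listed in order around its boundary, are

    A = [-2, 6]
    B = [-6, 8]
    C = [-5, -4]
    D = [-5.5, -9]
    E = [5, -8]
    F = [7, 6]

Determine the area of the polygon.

Apply Gauss's area formula: 2A = Σ (x_i·y_{i+1} − x_{i+1}·y_i), indices taken mod 6.
Σ = (20) + (64) + (23) + (89) + (86) + (54) = 336
Area = |Σ|/2 = 168.

168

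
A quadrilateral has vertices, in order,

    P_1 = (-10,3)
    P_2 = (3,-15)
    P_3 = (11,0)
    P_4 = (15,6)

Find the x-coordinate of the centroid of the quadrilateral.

Apply Gauss's area formula. First the cross-terms c_i = x_i·y_{i+1} − x_{i+1}·y_i:
  141, 165, 66, 105  ⇒  2A = 477, A = 238.5.
Then Σ (x_i + x_{i+1})·c_i = 3564, so x̄ = 3564 / (6·238.5) = 132/53.

132/53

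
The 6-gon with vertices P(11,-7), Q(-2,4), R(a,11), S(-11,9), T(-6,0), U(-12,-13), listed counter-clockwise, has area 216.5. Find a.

-11

Write out the shoelace sum; only the two edges meeting at R involve a:
2·Area = [((-2)·11 − a·4) + (a·9 − (-11)·11)] + 389
       = 5·a + 488 = 433
⇒ a = -11.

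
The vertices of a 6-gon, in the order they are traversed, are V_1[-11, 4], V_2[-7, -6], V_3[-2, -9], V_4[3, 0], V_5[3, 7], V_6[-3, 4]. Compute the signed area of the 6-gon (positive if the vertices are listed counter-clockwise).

129

Σ = (94) + (51) + (27) + (21) + (33) + (32) = 258
Signed area = Σ/2 = 129 (positive ⇒ counter-clockwise traversal).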